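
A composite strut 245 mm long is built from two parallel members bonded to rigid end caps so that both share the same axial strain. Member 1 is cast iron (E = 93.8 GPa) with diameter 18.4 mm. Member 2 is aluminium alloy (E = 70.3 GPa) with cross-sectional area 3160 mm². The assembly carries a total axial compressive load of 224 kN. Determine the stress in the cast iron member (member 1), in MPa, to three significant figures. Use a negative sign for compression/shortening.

-85.0 MPa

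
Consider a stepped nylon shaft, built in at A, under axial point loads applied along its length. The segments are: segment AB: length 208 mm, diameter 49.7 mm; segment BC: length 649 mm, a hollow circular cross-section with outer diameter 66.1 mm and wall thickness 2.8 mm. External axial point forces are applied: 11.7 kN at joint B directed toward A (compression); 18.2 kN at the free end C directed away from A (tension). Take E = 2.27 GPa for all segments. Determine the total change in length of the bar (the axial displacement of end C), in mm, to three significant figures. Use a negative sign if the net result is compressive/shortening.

Internal axial forces (sectioning from the free end, tension +): N_BC = 18.2 kN, N_AB = 6.5 kN.
A_AB = 1940 mm².
A_BC = 556.8 mm².
δ_AB = 6500·208/(1940·2270) = 0.307 mm
δ_BC = 18200·649/(556.8·2270) = 9.345 mm
δ = Σδ_i = 9.652 mm.

9.65 mm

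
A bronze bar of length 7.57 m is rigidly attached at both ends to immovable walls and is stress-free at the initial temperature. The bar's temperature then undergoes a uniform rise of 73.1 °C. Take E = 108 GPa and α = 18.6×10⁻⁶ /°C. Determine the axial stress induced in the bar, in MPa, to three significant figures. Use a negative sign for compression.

Free thermal expansion αLΔT = 18.6e-6 · 7570 · 73.1 = 10.29 mm.
The walls impose strain ε = −(10.29)/7570 = -1.3597e-03; σ = Eε = 108000 · -1.3597e-03 = -146.8 MPa.

-147 MPa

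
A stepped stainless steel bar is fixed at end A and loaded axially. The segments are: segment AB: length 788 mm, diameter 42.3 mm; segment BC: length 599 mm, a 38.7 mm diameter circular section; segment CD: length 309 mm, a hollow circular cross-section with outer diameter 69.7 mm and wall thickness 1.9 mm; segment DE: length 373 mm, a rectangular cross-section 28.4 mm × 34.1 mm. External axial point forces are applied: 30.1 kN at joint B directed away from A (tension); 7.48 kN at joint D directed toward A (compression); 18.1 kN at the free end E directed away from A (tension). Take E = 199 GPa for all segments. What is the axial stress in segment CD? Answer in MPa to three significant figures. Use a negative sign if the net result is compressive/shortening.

Internal axial forces (sectioning from the free end, tension +): N_DE = 18.1 kN, N_CD = 10.62 kN, N_BC = 10.62 kN, N_AB = 40.72 kN.
A_CD = 404.7 mm².
σ_CD = N_CD/A_CD = 10620/404.7 = 26.24 MPa.

26.2 MPa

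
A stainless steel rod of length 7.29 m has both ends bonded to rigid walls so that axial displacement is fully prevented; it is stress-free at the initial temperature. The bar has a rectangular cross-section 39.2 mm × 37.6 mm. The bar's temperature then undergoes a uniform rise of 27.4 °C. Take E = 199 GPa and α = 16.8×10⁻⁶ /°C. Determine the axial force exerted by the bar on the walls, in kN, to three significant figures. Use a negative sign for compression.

-135 kN

Free thermal expansion αLΔT = 16.8e-6 · 7290 · 27.4 = 3.356 mm.
The walls impose strain ε = −(3.356)/7290 = -4.6032e-04; σ = Eε = 199000 · -4.6032e-04 = -91.6 MPa.
Wall reaction R = σ·A = -91.6·1474 = -135000 N = -135 kN.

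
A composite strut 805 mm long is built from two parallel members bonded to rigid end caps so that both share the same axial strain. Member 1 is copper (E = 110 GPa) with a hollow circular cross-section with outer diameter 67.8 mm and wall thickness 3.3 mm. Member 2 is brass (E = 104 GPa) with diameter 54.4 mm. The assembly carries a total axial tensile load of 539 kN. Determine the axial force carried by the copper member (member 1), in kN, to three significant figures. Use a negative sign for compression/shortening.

126 kN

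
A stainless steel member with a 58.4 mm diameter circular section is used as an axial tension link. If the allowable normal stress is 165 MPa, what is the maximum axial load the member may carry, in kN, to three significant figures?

442 kN

A = 2679 mm².
P_max = σ_allow · A = 165 · 2679 = 442000 N = 442 kN.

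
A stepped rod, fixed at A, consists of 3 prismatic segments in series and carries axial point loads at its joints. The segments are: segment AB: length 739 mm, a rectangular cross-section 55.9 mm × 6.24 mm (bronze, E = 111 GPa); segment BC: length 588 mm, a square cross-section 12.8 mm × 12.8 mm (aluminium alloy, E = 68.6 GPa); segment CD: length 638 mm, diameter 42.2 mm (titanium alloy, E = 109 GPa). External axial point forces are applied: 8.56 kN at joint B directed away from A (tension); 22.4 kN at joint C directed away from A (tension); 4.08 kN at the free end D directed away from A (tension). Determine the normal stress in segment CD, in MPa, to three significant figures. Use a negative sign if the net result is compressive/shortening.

Internal axial forces (sectioning from the free end, tension +): N_CD = 4.08 kN, N_BC = 26.48 kN, N_AB = 35.04 kN.
A_CD = 1399 mm².
σ_CD = N_CD/A_CD = 4080/1399 = 2.917 MPa.

2.92 MPa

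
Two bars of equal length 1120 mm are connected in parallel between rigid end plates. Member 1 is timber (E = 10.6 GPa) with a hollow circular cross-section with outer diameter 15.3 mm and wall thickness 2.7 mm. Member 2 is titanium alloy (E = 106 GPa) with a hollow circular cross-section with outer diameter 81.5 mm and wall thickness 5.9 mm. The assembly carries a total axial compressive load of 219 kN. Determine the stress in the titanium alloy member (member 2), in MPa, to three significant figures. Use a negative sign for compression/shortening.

A_1 = 106.9 mm².
A_2 = 1401 mm².
Equal strain + equilibrium ⇒ each member carries load in proportion to AE: A₁E₁ = 1133000 N, A₂E₂ = 148500000 N, ΣAE = 149700000 N.
σ₂ = P·E₂/ΣAE = -219000·106000/149700000 = -155.1 MPa.

-155 MPa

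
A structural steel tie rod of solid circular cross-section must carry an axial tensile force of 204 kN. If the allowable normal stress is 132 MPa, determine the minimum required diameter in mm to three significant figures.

Required area A ≥ P/σ_allow = 204000/132 = 1545 mm².
For a solid circular section, d ≥ √(4A/π) = 44.36 mm.

44.4 mm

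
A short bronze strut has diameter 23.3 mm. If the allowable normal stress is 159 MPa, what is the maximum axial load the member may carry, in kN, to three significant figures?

67.8 kN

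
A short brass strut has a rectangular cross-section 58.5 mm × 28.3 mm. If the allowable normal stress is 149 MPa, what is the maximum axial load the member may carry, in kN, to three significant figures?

247 kN

A = 1656 mm².
P_max = σ_allow · A = 149 · 1656 = 246700 N = 246.7 kN.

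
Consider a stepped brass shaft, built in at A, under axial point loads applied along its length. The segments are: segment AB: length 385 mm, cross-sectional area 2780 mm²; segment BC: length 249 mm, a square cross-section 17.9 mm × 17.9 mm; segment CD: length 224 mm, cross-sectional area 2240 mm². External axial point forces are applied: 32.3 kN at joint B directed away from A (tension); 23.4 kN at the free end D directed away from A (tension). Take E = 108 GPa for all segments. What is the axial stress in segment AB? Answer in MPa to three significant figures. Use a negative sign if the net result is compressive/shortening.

20.0 MPa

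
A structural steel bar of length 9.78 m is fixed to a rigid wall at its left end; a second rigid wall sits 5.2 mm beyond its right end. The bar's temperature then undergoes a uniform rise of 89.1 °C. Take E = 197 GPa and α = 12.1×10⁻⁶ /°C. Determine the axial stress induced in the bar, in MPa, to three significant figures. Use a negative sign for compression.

-108 MPa

Free thermal expansion αLΔT = 12.1e-6 · 9780 · 89.1 = 10.54 mm.
The walls engage after the gap closes; constrained expansion = 10.54 − 5.2 = 5.344 mm.
The walls impose strain ε = −(5.344)/9780 = -5.4641e-04; σ = Eε = 197000 · -5.4641e-04 = -107.6 MPa.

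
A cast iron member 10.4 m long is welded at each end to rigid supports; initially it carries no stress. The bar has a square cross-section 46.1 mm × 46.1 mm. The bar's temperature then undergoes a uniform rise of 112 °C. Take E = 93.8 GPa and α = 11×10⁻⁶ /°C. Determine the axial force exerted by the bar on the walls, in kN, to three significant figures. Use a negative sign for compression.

-246 kN

Free thermal expansion αLΔT = 11e-6 · 10400 · 112 = 12.81 mm.
The walls impose strain ε = −(12.81)/10400 = -1.2320e-03; σ = Eε = 93800 · -1.2320e-03 = -115.6 MPa.
Wall reaction R = σ·A = -115.6·2125 = -245600 N = -245.6 kN.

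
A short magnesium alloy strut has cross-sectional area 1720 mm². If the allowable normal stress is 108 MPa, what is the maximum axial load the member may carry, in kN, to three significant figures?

186 kN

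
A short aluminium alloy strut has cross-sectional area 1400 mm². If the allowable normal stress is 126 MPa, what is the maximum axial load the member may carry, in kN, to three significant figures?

P_max = σ_allow · A = 126 · 1400 = 176400 N = 176.4 kN.

176 kN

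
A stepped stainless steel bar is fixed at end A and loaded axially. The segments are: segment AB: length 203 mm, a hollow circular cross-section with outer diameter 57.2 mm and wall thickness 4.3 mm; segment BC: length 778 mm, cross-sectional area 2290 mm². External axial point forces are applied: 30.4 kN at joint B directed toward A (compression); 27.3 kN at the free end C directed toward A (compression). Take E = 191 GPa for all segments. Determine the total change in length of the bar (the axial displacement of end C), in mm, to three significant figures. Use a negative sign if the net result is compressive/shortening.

-0.134 mm

Internal axial forces (sectioning from the free end, tension +): N_BC = -27.3 kN, N_AB = -57.7 kN.
A_AB = 714.6 mm².
δ_AB = -57700·203/(714.6·191000) = -0.08582 mm
δ_BC = -27300·778/(2290·191000) = -0.04856 mm
δ = Σδ_i = -0.1344 mm.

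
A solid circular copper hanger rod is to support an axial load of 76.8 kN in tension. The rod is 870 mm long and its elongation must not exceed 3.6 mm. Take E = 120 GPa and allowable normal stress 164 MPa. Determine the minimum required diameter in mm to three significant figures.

Required area A ≥ P/σ_allow = 76800/164 = 468.3 mm².
For a solid circular section, d ≥ √(4A/π) = 24.42 mm.
Elongation limit: A ≥ PL/(Eδ_allow) = 76800·870/(120000·3.6) = 154.7 mm² ⇒ d ≥ 14.03 mm.
The stress limit governs.

24.4 mm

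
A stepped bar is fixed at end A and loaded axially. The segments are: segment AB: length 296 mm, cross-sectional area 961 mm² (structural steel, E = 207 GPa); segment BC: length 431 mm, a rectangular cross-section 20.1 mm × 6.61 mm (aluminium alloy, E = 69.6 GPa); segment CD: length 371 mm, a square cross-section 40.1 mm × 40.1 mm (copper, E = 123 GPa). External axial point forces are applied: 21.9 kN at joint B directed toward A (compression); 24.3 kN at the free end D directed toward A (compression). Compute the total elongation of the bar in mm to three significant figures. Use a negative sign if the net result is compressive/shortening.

Internal axial forces (sectioning from the free end, tension +): N_CD = -24.3 kN, N_BC = -24.3 kN, N_AB = -46.2 kN.
A_BC = 132.9 mm².
A_CD = 1608 mm².
δ_AB = -46200·296/(961·207000) = -0.06874 mm
δ_BC = -24300·431/(132.9·69600) = -1.133 mm
δ_CD = -24300·371/(1608·123000) = -0.04558 mm
δ = Σδ_i = -1.247 mm.

-1.25 mm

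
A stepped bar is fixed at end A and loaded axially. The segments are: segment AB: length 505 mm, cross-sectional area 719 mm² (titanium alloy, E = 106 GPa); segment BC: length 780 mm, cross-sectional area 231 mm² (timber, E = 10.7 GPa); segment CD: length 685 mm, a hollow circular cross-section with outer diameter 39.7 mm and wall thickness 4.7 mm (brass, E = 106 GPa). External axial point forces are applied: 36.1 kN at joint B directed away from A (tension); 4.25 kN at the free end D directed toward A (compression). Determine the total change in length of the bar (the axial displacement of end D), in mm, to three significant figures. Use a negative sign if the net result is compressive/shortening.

Internal axial forces (sectioning from the free end, tension +): N_CD = -4.25 kN, N_BC = -4.25 kN, N_AB = 31.85 kN.
A_CD = 516.8 mm².
δ_AB = 31850·505/(719·106000) = 0.211 mm
δ_BC = -4250·780/(231·10700) = -1.341 mm
δ_CD = -4250·685/(516.8·106000) = -0.05314 mm
δ = Σδ_i = -1.183 mm.

-1.18 mm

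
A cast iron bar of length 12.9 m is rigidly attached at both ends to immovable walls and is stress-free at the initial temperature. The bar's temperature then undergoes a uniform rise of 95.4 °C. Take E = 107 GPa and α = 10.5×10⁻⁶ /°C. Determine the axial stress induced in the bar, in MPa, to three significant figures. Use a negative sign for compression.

-107 MPa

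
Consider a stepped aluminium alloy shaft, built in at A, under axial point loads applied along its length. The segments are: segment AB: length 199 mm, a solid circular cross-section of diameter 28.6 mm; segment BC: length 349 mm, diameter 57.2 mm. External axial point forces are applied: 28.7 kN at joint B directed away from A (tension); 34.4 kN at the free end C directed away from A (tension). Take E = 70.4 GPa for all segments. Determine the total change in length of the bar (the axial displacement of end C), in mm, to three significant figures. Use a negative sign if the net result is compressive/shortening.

Internal axial forces (sectioning from the free end, tension +): N_BC = 34.4 kN, N_AB = 63.1 kN.
A_AB = 642.4 mm².
A_BC = 2570 mm².
δ_AB = 63100·199/(642.4·70400) = 0.2776 mm
δ_BC = 34400·349/(2570·70400) = 0.06636 mm
δ = Σδ_i = 0.344 mm.

0.344 mm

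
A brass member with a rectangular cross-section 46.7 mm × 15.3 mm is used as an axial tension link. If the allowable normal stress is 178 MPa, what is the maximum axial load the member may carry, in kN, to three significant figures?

127 kN

A = 714.5 mm².
P_max = σ_allow · A = 178 · 714.5 = 127200 N = 127.2 kN.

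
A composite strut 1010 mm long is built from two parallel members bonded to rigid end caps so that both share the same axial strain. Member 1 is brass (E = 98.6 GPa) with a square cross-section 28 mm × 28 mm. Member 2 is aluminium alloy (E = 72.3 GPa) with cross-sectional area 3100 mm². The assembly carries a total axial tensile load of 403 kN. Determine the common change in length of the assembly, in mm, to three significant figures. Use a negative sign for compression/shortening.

A_1 = 784 mm².
Equal strain + equilibrium ⇒ each member carries load in proportion to AE: A₁E₁ = 77300000 N, A₂E₂ = 224100000 N, ΣAE = 301400000 N.
δ = PL/ΣAE = 403000·1010/301400000 = 1.35 mm.

1.35 mm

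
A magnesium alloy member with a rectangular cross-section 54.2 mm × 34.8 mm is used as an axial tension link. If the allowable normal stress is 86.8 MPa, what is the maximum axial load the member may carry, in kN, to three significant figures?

A = 1886 mm².
P_max = σ_allow · A = 86.8 · 1886 = 163700 N = 163.7 kN.

164 kN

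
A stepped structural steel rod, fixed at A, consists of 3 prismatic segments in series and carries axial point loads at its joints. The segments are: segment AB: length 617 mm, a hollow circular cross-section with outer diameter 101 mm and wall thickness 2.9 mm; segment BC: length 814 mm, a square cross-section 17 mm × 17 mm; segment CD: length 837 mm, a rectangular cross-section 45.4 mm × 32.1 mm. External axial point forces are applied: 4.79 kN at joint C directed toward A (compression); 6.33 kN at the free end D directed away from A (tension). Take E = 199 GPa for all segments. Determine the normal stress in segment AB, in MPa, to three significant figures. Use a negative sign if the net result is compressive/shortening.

Internal axial forces (sectioning from the free end, tension +): N_CD = 6.33 kN, N_BC = 1.54 kN, N_AB = 1.54 kN.
A_AB = 893.8 mm².
σ_AB = N_AB/A_AB = 1540/893.8 = 1.723 MPa.

1.72 MPa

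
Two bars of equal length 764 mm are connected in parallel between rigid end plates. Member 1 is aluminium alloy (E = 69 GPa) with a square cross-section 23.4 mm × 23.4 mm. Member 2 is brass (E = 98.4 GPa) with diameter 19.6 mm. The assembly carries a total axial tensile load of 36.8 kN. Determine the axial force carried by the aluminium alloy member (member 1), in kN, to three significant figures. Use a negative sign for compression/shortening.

20.6 kN

A_1 = 547.6 mm².
A_2 = 301.7 mm².
Equal strain + equilibrium ⇒ each member carries load in proportion to AE: A₁E₁ = 37780000 N, A₂E₂ = 29690000 N, ΣAE = 67470000 N.
F₁ = P·A₁E₁/ΣAE = 36800·37780000/67470000 = 20610 N.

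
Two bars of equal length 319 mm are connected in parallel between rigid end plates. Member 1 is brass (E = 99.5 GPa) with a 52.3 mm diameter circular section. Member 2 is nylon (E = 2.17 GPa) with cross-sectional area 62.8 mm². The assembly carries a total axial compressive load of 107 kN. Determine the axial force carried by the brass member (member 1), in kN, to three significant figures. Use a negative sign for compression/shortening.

A_1 = 2148 mm².
Equal strain + equilibrium ⇒ each member carries load in proportion to AE: A₁E₁ = 213800000 N, A₂E₂ = 136300 N, ΣAE = 213900000 N.
F₁ = P·A₁E₁/ΣAE = -107000·213800000/213900000 = -106900 N.

-107 kN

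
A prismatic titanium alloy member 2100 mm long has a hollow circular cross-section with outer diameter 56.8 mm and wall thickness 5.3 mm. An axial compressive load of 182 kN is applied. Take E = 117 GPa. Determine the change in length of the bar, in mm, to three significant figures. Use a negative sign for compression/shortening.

A = 857.5 mm².
δ_mech = NL/(AE) = -182000·2100/(857.5·117000) = -3.81 mm.

-3.81 mm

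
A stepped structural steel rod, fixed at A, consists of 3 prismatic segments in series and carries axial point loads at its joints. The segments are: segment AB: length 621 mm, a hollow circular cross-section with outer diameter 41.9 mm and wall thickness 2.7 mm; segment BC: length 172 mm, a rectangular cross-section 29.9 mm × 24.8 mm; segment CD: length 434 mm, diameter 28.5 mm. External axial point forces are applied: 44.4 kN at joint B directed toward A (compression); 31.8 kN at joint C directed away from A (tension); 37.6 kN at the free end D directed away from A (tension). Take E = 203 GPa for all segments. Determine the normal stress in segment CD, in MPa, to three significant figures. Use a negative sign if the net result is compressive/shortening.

58.9 MPa

Internal axial forces (sectioning from the free end, tension +): N_CD = 37.6 kN, N_BC = 69.4 kN, N_AB = 25 kN.
A_CD = 637.9 mm².
σ_CD = N_CD/A_CD = 37600/637.9 = 58.94 MPa.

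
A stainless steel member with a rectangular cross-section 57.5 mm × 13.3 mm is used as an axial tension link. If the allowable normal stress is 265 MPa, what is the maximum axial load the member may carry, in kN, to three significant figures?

A = 764.8 mm².
P_max = σ_allow · A = 265 · 764.8 = 202700 N = 202.7 kN.

203 kN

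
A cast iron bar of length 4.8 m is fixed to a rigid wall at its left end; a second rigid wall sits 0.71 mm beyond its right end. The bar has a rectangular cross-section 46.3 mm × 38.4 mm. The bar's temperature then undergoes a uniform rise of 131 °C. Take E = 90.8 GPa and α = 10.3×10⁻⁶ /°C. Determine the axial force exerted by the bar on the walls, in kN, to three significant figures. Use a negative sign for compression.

Free thermal expansion αLΔT = 10.3e-6 · 4800 · 131 = 6.477 mm.
The walls engage after the gap closes; constrained expansion = 6.477 − 0.71 = 5.767 mm.
The walls impose strain ε = −(5.767)/4800 = -1.2014e-03; σ = Eε = 90800 · -1.2014e-03 = -109.1 MPa.
Wall reaction R = σ·A = -109.1·1778 = -193900 N = -193.9 kN.

-194 kN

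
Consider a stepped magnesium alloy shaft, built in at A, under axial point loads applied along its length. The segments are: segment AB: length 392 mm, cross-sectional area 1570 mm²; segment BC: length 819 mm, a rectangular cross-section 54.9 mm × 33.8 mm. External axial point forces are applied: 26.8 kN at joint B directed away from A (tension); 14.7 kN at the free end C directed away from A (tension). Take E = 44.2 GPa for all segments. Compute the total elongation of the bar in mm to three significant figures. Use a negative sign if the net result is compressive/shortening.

Internal axial forces (sectioning from the free end, tension +): N_BC = 14.7 kN, N_AB = 41.5 kN.
A_BC = 1856 mm².
δ_AB = 41500·392/(1570·44200) = 0.2344 mm
δ_BC = 14700·819/(1856·44200) = 0.1468 mm
δ = Σδ_i = 0.3812 mm.

0.381 mm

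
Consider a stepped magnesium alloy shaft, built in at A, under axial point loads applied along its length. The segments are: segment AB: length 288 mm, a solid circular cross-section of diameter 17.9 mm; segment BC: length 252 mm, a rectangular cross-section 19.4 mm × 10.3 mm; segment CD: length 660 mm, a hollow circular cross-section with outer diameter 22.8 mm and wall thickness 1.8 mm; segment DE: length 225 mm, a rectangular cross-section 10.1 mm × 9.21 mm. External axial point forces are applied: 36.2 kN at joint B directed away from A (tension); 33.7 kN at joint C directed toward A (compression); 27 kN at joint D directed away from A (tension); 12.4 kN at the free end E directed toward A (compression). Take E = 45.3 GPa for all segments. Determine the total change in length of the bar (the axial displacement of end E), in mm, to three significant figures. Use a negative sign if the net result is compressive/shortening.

1.03 mm

Internal axial forces (sectioning from the free end, tension +): N_DE = -12.4 kN, N_CD = 14.6 kN, N_BC = -19.1 kN, N_AB = 17.1 kN.
A_AB = 251.6 mm².
A_BC = 199.8 mm².
A_CD = 118.8 mm².
A_DE = 93.02 mm².
δ_AB = 17100·288/(251.6·45300) = 0.432 mm
δ_BC = -19100·252/(199.8·45300) = -0.5317 mm
δ_CD = 14600·660/(118.8·45300) = 1.791 mm
δ_DE = -12400·225/(93.02·45300) = -0.6621 mm
δ = Σδ_i = 1.029 mm.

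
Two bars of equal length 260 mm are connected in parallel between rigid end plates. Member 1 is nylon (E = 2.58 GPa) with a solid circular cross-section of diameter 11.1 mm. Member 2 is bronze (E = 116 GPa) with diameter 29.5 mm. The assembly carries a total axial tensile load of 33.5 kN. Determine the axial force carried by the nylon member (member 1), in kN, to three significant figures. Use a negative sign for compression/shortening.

A_1 = 96.77 mm².
A_2 = 683.5 mm².
Equal strain + equilibrium ⇒ each member carries load in proportion to AE: A₁E₁ = 249700 N, A₂E₂ = 79290000 N, ΣAE = 79530000 N.
F₁ = P·A₁E₁/ΣAE = 33500·249700/79530000 = 105.2 N.

0.105 kN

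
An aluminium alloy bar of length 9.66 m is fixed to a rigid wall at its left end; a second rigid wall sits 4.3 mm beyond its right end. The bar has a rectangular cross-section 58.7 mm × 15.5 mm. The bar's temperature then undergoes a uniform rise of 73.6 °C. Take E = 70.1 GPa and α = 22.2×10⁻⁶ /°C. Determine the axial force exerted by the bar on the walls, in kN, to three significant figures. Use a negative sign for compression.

-75.8 kN

Free thermal expansion αLΔT = 22.2e-6 · 9660 · 73.6 = 15.78 mm.
The walls engage after the gap closes; constrained expansion = 15.78 − 4.3 = 11.48 mm.
The walls impose strain ε = −(11.48)/9660 = -1.1888e-03; σ = Eε = 70100 · -1.1888e-03 = -83.33 MPa.
Wall reaction R = σ·A = -83.33·909.9 = -75820 N = -75.82 kN.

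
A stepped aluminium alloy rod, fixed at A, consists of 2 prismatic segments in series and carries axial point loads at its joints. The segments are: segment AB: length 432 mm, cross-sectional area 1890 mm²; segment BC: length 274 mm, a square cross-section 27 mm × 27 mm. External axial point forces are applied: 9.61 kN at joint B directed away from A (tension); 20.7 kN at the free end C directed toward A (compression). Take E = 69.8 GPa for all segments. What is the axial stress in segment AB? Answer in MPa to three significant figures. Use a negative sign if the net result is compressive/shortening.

Internal axial forces (sectioning from the free end, tension +): N_BC = -20.7 kN, N_AB = -11.09 kN.
σ_AB = N_AB/A_AB = -11090/1890 = -5.868 MPa.

-5.87 MPa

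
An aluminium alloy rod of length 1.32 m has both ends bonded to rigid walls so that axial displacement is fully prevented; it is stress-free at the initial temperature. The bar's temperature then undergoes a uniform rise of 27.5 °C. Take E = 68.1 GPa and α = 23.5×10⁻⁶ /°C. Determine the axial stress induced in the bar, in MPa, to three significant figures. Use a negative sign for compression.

-44.0 MPa

Free thermal expansion αLΔT = 23.5e-6 · 1320 · 27.5 = 0.853 mm.
The walls impose strain ε = −(0.853)/1320 = -6.4625e-04; σ = Eε = 68100 · -6.4625e-04 = -44.01 MPa.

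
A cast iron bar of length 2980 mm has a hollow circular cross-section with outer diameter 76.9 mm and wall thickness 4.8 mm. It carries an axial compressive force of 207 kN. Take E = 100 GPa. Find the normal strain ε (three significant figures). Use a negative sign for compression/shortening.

-0.00190

A = 1087 mm².
σ = N/A = -190.4 MPa; ε = σ/E = -190.4/100000 = -1.904e-03.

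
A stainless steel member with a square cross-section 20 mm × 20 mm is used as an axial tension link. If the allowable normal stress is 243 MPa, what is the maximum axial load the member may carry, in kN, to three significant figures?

A = 400 mm².
P_max = σ_allow · A = 243 · 400 = 97200 N = 97.2 kN.

97.2 kN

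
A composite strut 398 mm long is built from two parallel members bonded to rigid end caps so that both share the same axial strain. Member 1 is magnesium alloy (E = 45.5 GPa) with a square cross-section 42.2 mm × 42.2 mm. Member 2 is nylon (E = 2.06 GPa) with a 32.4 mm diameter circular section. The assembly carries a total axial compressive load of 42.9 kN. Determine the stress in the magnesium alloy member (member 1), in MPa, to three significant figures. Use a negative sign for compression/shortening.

A_1 = 1781 mm².
A_2 = 824.5 mm².
Equal strain + equilibrium ⇒ each member carries load in proportion to AE: A₁E₁ = 81030000 N, A₂E₂ = 1698000 N, ΣAE = 82730000 N.
σ₁ = P·E₁/ΣAE = -42900·45500/82730000 = -23.6 MPa.

-23.6 MPa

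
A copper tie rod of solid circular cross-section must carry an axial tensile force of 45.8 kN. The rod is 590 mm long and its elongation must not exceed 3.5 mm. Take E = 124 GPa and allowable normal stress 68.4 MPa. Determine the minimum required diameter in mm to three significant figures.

29.2 mm

Required area A ≥ P/σ_allow = 45800/68.4 = 669.6 mm².
For a solid circular section, d ≥ √(4A/π) = 29.2 mm.
Elongation limit: A ≥ PL/(Eδ_allow) = 45800·590/(124000·3.5) = 62.26 mm² ⇒ d ≥ 8.904 mm.
The stress limit governs.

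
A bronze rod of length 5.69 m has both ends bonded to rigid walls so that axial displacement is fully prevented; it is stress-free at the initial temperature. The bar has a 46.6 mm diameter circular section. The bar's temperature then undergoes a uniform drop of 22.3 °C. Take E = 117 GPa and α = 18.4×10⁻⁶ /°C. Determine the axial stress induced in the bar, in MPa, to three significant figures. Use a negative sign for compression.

Free thermal expansion αLΔT = 18.4e-6 · 5690 · -22.3 = -2.335 mm.
The walls impose strain ε = −(-2.335)/5690 = 4.1032e-04; σ = Eε = 117000 · 4.1032e-04 = 48.01 MPa.

48.0 MPa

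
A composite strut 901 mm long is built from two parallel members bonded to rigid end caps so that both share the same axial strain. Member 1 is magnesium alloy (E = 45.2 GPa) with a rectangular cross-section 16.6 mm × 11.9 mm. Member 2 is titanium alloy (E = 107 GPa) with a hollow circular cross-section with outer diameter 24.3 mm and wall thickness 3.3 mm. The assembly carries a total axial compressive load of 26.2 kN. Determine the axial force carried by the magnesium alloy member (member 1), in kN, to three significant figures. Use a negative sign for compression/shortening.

A_1 = 197.5 mm².
A_2 = 217.7 mm².
Equal strain + equilibrium ⇒ each member carries load in proportion to AE: A₁E₁ = 8929000 N, A₂E₂ = 23300000 N, ΣAE = 32220000 N.
F₁ = P·A₁E₁/ΣAE = -26200·8929000/32220000 = -7260 N.

-7.26 kN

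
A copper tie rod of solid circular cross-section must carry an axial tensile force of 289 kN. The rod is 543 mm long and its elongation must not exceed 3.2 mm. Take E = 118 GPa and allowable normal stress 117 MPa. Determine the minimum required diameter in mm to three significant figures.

Required area A ≥ P/σ_allow = 289000/117 = 2470 mm².
For a solid circular section, d ≥ √(4A/π) = 56.08 mm.
Elongation limit: A ≥ PL/(Eδ_allow) = 289000·543/(118000·3.2) = 415.6 mm² ⇒ d ≥ 23 mm.
The stress limit governs.

56.1 mm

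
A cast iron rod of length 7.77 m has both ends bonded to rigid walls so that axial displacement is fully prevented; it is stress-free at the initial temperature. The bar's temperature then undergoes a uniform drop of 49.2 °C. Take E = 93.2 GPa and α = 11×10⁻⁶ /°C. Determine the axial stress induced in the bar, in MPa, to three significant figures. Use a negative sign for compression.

50.4 MPa

Free thermal expansion αLΔT = 11e-6 · 7770 · -49.2 = -4.205 mm.
The walls impose strain ε = −(-4.205)/7770 = 5.4120e-04; σ = Eε = 93200 · 5.4120e-04 = 50.44 MPa.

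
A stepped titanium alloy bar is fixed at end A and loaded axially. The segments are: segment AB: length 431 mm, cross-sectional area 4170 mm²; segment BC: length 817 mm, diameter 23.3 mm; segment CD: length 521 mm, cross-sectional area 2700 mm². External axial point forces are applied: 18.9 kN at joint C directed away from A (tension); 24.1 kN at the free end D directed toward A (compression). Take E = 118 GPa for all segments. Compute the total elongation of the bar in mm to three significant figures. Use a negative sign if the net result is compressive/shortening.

Internal axial forces (sectioning from the free end, tension +): N_CD = -24.1 kN, N_BC = -5.2 kN, N_AB = -5.2 kN.
A_BC = 426.4 mm².
δ_AB = -5200·431/(4170·118000) = -0.004555 mm
δ_BC = -5200·817/(426.4·118000) = -0.08444 mm
δ_CD = -24100·521/(2700·118000) = -0.03941 mm
δ = Σδ_i = -0.1284 mm.

-0.128 mm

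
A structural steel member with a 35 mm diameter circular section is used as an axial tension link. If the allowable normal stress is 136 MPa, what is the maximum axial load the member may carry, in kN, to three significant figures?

A = 962.1 mm².
P_max = σ_allow · A = 136 · 962.1 = 130800 N = 130.8 kN.

131 kN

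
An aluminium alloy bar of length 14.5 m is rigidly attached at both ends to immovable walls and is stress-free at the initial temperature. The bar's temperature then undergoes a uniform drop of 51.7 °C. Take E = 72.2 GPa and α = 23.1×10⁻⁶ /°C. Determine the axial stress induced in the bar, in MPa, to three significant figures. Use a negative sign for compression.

86.2 MPa

Free thermal expansion αLΔT = 23.1e-6 · 14500 · -51.7 = -17.32 mm.
The walls impose strain ε = −(-17.32)/14500 = 1.1943e-03; σ = Eε = 72200 · 1.1943e-03 = 86.23 MPa.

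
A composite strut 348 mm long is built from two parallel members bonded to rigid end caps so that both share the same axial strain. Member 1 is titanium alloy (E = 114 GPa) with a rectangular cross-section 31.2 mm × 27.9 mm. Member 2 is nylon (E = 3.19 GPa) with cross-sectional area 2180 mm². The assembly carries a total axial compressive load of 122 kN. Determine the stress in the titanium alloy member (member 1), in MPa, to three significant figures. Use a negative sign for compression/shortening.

A_1 = 870.5 mm².
Equal strain + equilibrium ⇒ each member carries load in proportion to AE: A₁E₁ = 99230000 N, A₂E₂ = 6954000 N, ΣAE = 106200000 N.
σ₁ = P·E₁/ΣAE = -122000·114000/106200000 = -131 MPa.

-131 MPa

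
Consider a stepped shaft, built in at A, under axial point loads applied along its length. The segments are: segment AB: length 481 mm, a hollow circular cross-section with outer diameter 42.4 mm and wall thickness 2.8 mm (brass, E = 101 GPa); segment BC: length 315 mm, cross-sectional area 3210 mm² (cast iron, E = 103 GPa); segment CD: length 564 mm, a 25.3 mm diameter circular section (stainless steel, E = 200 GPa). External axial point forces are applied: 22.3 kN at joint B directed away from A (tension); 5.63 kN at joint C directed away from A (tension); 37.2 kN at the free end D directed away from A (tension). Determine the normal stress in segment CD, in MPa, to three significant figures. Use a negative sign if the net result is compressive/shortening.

Internal axial forces (sectioning from the free end, tension +): N_CD = 37.2 kN, N_BC = 42.83 kN, N_AB = 65.13 kN.
A_CD = 502.7 mm².
σ_CD = N_CD/A_CD = 37200/502.7 = 74 MPa.

74.0 MPa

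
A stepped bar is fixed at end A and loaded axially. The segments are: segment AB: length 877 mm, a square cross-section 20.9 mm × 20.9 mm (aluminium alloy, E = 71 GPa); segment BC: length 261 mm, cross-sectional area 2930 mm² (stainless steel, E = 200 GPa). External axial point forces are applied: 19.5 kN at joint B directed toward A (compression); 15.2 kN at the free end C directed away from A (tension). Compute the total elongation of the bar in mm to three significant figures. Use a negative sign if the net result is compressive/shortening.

-0.115 mm

Internal axial forces (sectioning from the free end, tension +): N_BC = 15.2 kN, N_AB = -4.3 kN.
A_AB = 436.8 mm².
δ_AB = -4300·877/(436.8·71000) = -0.1216 mm
δ_BC = 15200·261/(2930·200000) = 0.00677 mm
δ = Σδ_i = -0.1148 mm.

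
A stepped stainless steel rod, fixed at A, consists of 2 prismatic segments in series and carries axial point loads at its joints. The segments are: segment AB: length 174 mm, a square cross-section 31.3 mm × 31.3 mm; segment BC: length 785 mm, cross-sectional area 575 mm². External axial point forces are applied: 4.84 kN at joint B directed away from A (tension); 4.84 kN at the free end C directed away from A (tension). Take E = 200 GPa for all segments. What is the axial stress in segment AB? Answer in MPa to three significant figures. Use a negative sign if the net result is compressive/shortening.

Internal axial forces (sectioning from the free end, tension +): N_BC = 4.84 kN, N_AB = 9.68 kN.
A_AB = 979.7 mm².
σ_AB = N_AB/A_AB = 9680/979.7 = 9.881 MPa.

9.88 MPa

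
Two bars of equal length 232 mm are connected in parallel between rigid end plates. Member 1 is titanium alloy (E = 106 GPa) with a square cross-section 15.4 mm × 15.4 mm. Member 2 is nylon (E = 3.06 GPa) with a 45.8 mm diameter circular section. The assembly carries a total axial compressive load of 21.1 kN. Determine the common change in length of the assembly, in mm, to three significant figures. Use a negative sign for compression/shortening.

A_1 = 237.2 mm².
A_2 = 1647 mm².
Equal strain + equilibrium ⇒ each member carries load in proportion to AE: A₁E₁ = 25140000 N, A₂E₂ = 5041000 N, ΣAE = 30180000 N.
δ = PL/ΣAE = -21100·232/30180000 = -0.1622 mm.

-0.162 mm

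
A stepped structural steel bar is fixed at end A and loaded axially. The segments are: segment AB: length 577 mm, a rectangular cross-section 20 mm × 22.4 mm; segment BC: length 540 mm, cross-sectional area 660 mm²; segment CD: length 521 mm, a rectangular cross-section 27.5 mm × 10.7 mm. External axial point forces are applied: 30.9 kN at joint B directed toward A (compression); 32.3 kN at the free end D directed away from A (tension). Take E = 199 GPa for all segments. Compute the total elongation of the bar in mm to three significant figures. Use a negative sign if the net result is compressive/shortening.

Internal axial forces (sectioning from the free end, tension +): N_CD = 32.3 kN, N_BC = 32.3 kN, N_AB = 1.4 kN.
A_AB = 448 mm².
A_CD = 294.2 mm².
δ_AB = 1400·577/(448·199000) = 0.009061 mm
δ_BC = 32300·540/(660·199000) = 0.1328 mm
δ_CD = 32300·521/(294.2·199000) = 0.2874 mm
δ = Σδ_i = 0.4293 mm.

0.429 mm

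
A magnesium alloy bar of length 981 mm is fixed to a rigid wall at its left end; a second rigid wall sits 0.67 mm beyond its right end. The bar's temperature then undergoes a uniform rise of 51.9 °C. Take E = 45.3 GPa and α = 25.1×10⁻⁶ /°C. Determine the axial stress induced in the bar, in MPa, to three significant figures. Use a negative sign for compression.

Free thermal expansion αLΔT = 25.1e-6 · 981 · 51.9 = 1.278 mm.
The walls engage after the gap closes; constrained expansion = 1.278 − 0.67 = 0.6079 mm.
The walls impose strain ε = −(0.6079)/981 = -6.1971e-04; σ = Eε = 45300 · -6.1971e-04 = -28.07 MPa.

-28.1 MPa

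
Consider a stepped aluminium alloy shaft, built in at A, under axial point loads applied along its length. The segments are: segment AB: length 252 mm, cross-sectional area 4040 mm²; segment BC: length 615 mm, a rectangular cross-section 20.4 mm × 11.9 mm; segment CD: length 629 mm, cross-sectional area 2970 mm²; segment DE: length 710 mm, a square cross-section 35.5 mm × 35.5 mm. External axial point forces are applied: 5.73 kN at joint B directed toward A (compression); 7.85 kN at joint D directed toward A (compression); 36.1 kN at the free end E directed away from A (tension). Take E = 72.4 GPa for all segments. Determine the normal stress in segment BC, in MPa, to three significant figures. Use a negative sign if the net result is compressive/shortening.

Internal axial forces (sectioning from the free end, tension +): N_DE = 36.1 kN, N_CD = 28.25 kN, N_BC = 28.25 kN, N_AB = 22.52 kN.
A_BC = 242.8 mm².
σ_BC = N_BC/A_BC = 28250/242.8 = 116.4 MPa.

116 MPa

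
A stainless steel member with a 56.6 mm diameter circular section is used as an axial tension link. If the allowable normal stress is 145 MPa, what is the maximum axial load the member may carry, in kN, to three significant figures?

A = 2516 mm².
P_max = σ_allow · A = 145 · 2516 = 364800 N = 364.8 kN.

365 kN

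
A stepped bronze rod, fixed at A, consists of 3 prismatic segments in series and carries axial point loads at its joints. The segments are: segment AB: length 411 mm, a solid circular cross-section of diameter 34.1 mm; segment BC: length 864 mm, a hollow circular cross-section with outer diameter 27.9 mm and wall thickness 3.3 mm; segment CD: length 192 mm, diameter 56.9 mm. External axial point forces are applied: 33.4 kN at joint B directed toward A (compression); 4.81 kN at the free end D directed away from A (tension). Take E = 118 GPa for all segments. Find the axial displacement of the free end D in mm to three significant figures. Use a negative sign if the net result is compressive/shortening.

Internal axial forces (sectioning from the free end, tension +): N_CD = 4.81 kN, N_BC = 4.81 kN, N_AB = -28.59 kN.
A_AB = 913.3 mm².
A_BC = 255 mm².
A_CD = 2543 mm².
δ_AB = -28590·411/(913.3·118000) = -0.109 mm
δ_BC = 4810·864/(255·118000) = 0.1381 mm
δ_CD = 4810·192/(2543·118000) = 0.003078 mm
δ = Σδ_i = 0.03214 mm.

0.0321 mm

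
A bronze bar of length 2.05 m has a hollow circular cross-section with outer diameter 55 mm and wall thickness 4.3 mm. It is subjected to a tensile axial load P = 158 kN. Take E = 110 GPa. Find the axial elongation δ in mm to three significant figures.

A = 684.9 mm².
δ_mech = NL/(AE) = 158000·2050/(684.9·110000) = 4.299 mm.

4.30 mm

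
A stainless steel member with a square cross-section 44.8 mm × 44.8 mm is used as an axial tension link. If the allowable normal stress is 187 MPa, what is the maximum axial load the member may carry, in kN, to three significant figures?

A = 2007 mm².
P_max = σ_allow · A = 187 · 2007 = 375300 N = 375.3 kN.

375 kN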